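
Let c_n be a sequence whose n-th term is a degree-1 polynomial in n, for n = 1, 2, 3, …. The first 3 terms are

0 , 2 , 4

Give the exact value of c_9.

16

1st diffs: 2, 2 (constant).
So c_n = 2n - 2.
Evaluating at n = 9 gives c_9 = 16.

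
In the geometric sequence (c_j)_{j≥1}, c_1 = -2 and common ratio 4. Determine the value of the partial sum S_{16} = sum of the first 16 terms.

c_j = (-2)·4^(j-1).
S = (-2)·(4^16 - 1)/(4 - 1) = (-2)·(4294967296 - 1)/(3) = -2863311530.

-2863311530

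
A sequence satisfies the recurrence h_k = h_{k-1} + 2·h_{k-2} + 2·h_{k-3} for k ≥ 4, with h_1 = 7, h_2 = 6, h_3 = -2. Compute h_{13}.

24692

Applying the relation repeatedly:
h_4 = 24;  h_5 = 32;  h_6 = 76;  h_7 = 188;  h_8 = 404;  h_9 = 932;  h_{10} = 2116;  h_{11} = 4788;  h_{12} = 10884;  h_{13} = 24692.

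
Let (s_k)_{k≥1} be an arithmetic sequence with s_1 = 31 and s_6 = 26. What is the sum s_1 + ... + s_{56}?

Common difference d = (26 - 31) / (6 - 1) = -1.
s_k = 31 + (k - 1)·(-1).
s_{56} = -24; S = 56·(31 + (-24))/2 = 196.

196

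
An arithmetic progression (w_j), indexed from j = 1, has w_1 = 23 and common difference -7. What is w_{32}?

-194

w_j = 23 + (j - 1)·(-7).
w_{32} = 23 + 31·(-7) = -194.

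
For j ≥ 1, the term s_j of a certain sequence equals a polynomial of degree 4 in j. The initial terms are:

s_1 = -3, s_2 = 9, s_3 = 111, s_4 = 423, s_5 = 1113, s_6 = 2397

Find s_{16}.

129747

1st diffs: 12, 102, 312, 690, 1284.
2nd diffs: 90, 210, 378, 594.
3rd diffs: 120, 168, 216.
4th diffs: 48, 48 (constant).
So s_j = 2j^4 - 5j^2 - 3j + 3.
Evaluating at j = 16 gives s_{16} = 129747.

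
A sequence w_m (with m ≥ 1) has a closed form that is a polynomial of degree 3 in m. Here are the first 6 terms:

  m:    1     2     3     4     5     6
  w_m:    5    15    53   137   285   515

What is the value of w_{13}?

1st diffs: 10, 38, 84, 148, 230.
2nd diffs: 28, 46, 64, 82.
3rd diffs: 18, 18, 18 (constant).
Newton forward-difference form: w_m = 5 + 10·C(m-1,1) + 28·C(m-1,2) + 18·C(m-1,3).
At m = 13: m-1 = 12, so w_{13} = 5 + 120 + 1848 + 3960 = 5933.

5933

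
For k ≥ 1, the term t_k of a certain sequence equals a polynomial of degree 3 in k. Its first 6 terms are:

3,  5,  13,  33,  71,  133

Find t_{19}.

5853

1st diffs: 2, 8, 20, 38, 62.
2nd diffs: 6, 12, 18, 24.
3rd diffs: 6, 6, 6 (constant).
So t_k = k^3 - 3k^2 + 4k + 1.
Evaluating at k = 19 gives t_{19} = 5853.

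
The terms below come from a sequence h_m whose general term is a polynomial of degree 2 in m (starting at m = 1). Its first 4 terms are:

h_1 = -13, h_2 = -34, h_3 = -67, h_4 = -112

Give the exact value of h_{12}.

-904

1st diffs: -21, -33, -45.
2nd diffs: -12, -12 (constant).
So h_m = -6m^2 - 3m - 4.
Evaluating at m = 12 gives h_{12} = -904.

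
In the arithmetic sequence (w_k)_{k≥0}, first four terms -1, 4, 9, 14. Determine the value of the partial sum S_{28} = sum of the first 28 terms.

1862

Common difference d = 5.
w_k = -1 + (k - 0)·5.
w_{27} = 134; S = 28·(-1 + 134)/2 = 1862.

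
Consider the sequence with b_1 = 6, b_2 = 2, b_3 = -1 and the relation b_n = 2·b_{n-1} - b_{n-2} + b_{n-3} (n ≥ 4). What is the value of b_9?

Step forward from the initial values:
b_4 = 2; b_5 = 7; b_6 = 11; b_7 = 17; b_8 = 30; b_9 = 54.

54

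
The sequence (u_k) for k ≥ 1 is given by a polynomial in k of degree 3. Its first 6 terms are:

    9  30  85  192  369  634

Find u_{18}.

17230

1st diffs: 21, 55, 107, 177, 265.
2nd diffs: 34, 52, 70, 88.
3rd diffs: 18, 18, 18 (constant).
So u_k = 3k^3 - k^2 + 3k + 4.
Evaluating at k = 18 gives u_{18} = 17230.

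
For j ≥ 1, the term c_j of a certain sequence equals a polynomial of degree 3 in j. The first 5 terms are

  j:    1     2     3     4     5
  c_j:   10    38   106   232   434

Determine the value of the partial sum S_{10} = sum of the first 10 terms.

1st diffs: 28, 68, 126, 202.
2nd diffs: 40, 58, 76.
3rd diffs: 18, 18 (constant).
Newton forward-difference form: c_j = 10 + 28·C(j-1,1) + 40·C(j-1,2) + 18·C(j-1,3).
Continuing: …, 730, 1138, 1676, 2362, …, c_{10} = 3214.
Summing j = 1..10 (10 terms) gives 9940.

9940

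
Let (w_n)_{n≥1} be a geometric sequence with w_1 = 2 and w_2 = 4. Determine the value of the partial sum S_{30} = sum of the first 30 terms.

Common ratio r = 2.
w_n = 2·2^(n-1).
S = 2·(2^30 - 1)/(2 - 1) = 2·(1073741824 - 1)/(1) = 2147483646.

2147483646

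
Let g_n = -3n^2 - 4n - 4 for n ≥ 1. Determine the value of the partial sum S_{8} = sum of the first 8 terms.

-788

Over n = 1..8: Σn = 36, Σn² = 204.
Total = (-3)·204 + (-4)·36 + (-4)·8 = -788.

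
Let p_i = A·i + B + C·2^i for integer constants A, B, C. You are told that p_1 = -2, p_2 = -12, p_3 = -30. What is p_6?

-260

At i = 1, 2, 3: A + B + 2C = -2; 2A + B + 4C = -12; 3A + B + 8C = -30.
Subtracting the first from the second: A + 2C = -10.
Subtracting the second from the third: A + 4C = -18.
Solving: C = -4, A = -2, then B = 8.
So p_i = -2·i + 8 + (-4)·2^i; at i=6 this is -260.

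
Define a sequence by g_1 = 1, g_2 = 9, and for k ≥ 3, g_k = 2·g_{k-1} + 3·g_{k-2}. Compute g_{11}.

147621

Compute successive terms:
g_3 = 21, g_4 = 69, g_5 = 201, g_6 = 609, g_7 = 1821, g_8 = 5469, g_9 = 16401, g_{10} = 49209, g_{11} = 147621.
(Characteristic roots are 3 and -1.)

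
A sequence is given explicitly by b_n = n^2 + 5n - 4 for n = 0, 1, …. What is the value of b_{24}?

692

b_{24} = 1·24^2 + 5·24 - 4 = 692.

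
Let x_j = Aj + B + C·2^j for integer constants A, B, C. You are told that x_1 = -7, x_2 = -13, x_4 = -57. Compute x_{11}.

Plug in j = 1, 2, 4: A + B + 2C = -7; 2A + B + 4C = -13; 4A + B + 16C = -57.
Subtracting the first from the second: A + 2C = -6.
Subtracting the second from the third: 2A + 12C = -44.
Solving: C = -4, A = 2, then B = -1.
Therefore x_{11} = 22 + (-1) + (-4)·2048 = -8171.

-8171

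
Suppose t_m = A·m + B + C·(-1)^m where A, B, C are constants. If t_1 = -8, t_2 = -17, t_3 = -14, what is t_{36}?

-119

At m = 1, 2, 3: A + B - C = -8; 2A + B + C = -17; 3A + B - C = -14.
Subtracting the first from the second: A + 2C = -9.
Subtracting the second from the third: A - 2C = 3.
Solving: C = -3, A = -3, then B = -8.
So t_m = -3·m + (-8) + (-3)·(-1)^m; at m=36 this is -119.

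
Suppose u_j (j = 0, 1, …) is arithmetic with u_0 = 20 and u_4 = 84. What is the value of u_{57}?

932

Common difference d = (84 - 20) / (4 - 0) = 16.
u_j = 20 + (j - 0)·16.
u_{57} = 20 + 57·16 = 932.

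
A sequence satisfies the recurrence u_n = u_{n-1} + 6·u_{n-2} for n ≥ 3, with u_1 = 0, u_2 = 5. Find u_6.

Compute successive terms:
u_3 = 5  u_4 = 35  u_5 = 65  u_6 = 275.
(Characteristic roots are 3 and -2.)

275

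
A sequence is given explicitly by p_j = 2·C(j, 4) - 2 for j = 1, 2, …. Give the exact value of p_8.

138

C(8, 4) = 70, so p_8 = 138.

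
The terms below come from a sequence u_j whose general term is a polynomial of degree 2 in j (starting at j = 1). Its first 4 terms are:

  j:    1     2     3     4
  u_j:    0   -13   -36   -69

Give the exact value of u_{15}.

-1092

1st diffs: -13, -23, -33.
2nd diffs: -10, -10 (constant).
Newton forward-difference form: u_j = (-13)·C(j-1,1) + (-10)·C(j-1,2).
At j = 15: j-1 = 14, so u_{15} = -182 - 910 = -1092.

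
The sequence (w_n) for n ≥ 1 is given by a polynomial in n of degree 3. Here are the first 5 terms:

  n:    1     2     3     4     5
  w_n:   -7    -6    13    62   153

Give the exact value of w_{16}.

1st diffs: 1, 19, 49, 91.
2nd diffs: 18, 30, 42.
3rd diffs: 12, 12 (constant).
Newton forward-difference form: w_n = -7 + 1·C(n-1,1) + 18·C(n-1,2) + 12·C(n-1,3).
At n = 16: n-1 = 15, so w_{16} = -7 + 15 + 1890 + 5460 = 7358.

7358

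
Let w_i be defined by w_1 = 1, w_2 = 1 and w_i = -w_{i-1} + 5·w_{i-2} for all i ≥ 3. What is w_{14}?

-106199

w_3 = 4;  w_4 = 1;  w_5 = 19;  …;  w_{11} = 5239;  w_{12} = -13334;  w_{13} = 39529;  w_{14} = -106199.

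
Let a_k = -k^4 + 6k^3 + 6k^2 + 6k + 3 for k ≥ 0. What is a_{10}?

-3337

a_{10} = -1·10^4 + 6·10^3 + 6·10^2 + 6·10 + 3 = -3337.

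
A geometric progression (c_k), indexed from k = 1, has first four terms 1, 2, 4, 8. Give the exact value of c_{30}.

536870912

Common ratio r = 2.
c_k = 1·2^(k-1).
c_{30} = 1·2^29 = 536870912.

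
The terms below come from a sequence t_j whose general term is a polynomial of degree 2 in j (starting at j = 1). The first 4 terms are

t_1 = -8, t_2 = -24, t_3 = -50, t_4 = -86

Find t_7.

1st diffs: -16, -26, -36.
2nd diffs: -10, -10 (constant).
Newton forward-difference form: t_j = -8 + (-16)·C(j-1,1) + (-10)·C(j-1,2).
At j = 7: j-1 = 6, so t_7 = -8 - 96 - 150 = -254.

-254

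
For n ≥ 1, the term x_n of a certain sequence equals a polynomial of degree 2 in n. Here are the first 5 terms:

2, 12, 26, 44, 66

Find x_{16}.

572

1st diffs: 10, 14, 18, 22.
2nd diffs: 4, 4, 4 (constant).
So x_n = 2n^2 + 4n - 4.
Evaluating at n = 16 gives x_{16} = 572.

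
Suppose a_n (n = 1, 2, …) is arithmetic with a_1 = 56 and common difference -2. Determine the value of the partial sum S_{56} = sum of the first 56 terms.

a_n = 56 + (n - 1)·(-2).
a_{56} = -54; S = 56·(56 + (-54))/2 = 56.

56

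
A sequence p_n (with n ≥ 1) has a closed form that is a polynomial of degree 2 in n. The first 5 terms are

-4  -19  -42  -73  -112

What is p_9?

1st diffs: -15, -23, -31, -39.
2nd diffs: -8, -8, -8 (constant).
Newton forward-difference form: p_n = -4 + (-15)·C(n-1,1) + (-8)·C(n-1,2).
At n = 9: n-1 = 8, so p_9 = -4 - 120 - 224 = -348.

-348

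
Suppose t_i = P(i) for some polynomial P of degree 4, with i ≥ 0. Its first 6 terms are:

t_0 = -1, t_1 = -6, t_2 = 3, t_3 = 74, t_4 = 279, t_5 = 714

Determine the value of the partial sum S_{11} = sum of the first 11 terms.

1st diffs: -5, 9, 71, 205, 435.
2nd diffs: 14, 62, 134, 230.
3rd diffs: 48, 72, 96.
4th diffs: 24, 24 (constant).
Newton forward-difference form: t_i = -1 + (-5)·C(i,1) + 14·C(i,2) + 48·C(i,3) + 24·C(i,4).
Continuing: …, 1499, 2778, 4719, 7514, …, t_{10} = 11379.
Summing i = 0..10 (11 terms) gives 28952.

28952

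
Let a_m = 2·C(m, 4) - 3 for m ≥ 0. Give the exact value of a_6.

27

C(6, 4) = 15, so a_6 = 27.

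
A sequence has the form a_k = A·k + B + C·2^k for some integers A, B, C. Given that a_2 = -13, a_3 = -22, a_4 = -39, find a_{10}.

-2061

At k = 2, 3, 4: 2A + B + 4C = -13; 3A + B + 8C = -22; 4A + B + 16C = -39.
Subtracting the first from the second: A + 4C = -9.
Subtracting the second from the third: A + 8C = -17.
Solving: C = -2, A = -1, then B = -3.
Hence a_{10} = -1·10 + (-3) + (-2)·1024 = -2061.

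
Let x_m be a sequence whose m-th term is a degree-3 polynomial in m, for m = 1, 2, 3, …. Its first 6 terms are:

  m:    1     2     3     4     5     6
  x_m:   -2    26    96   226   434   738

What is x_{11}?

4328

1st diffs: 28, 70, 130, 208, 304.
2nd diffs: 42, 60, 78, 96.
3rd diffs: 18, 18, 18 (constant).
Newton forward-difference form: x_m = -2 + 28·C(m-1,1) + 42·C(m-1,2) + 18·C(m-1,3).
At m = 11: m-1 = 10, so x_{11} = -2 + 280 + 1890 + 2160 = 4328.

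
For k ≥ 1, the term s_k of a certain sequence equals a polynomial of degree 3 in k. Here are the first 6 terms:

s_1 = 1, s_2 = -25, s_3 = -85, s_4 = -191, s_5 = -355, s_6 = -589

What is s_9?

1st diffs: -26, -60, -106, -164, -234.
2nd diffs: -34, -46, -58, -70.
3rd diffs: -12, -12, -12 (constant).
Newton forward-difference form: s_k = 1 + (-26)·C(k-1,1) + (-34)·C(k-1,2) + (-12)·C(k-1,3).
At k = 9: k-1 = 8, so s_9 = 1 - 208 - 952 - 672 = -1831.

-1831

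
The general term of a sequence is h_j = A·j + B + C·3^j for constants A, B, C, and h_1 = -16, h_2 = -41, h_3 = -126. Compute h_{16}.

At j = 1, 2, 3: A + B + 3C = -16; 2A + B + 9C = -41; 3A + B + 27C = -126.
Subtracting the first from the second: A + 6C = -25.
Subtracting the second from the third: A + 18C = -85.
Solving: C = -5, A = 5, then B = -6.
Therefore h_{16} = 80 + (-6) + (-5)·43046721 = -215233531.

-215233531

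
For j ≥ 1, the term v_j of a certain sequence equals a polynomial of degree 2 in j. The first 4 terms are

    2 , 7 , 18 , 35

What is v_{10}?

263

1st diffs: 5, 11, 17.
2nd diffs: 6, 6 (constant).
Newton forward-difference form: v_j = 2 + 5·C(j-1,1) + 6·C(j-1,2).
At j = 10: j-1 = 9, so v_{10} = 2 + 45 + 216 = 263.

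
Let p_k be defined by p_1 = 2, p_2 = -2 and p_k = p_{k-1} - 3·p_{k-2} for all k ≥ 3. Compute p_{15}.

Compute successive terms:
p_3 = -8  p_4 = -2  p_5 = 22  …  p_{12} = -692  p_{13} = -1838  p_{14} = 238  p_{15} = 5752.

5752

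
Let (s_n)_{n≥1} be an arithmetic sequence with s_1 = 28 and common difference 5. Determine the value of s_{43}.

238

s_n = 28 + (n - 1)·5.
s_{43} = 28 + 42·5 = 238.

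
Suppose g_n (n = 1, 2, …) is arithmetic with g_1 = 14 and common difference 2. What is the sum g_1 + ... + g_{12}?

300

g_n = 14 + (n - 1)·2.
g_{12} = 36; S = 12·(14 + 36)/2 = 300.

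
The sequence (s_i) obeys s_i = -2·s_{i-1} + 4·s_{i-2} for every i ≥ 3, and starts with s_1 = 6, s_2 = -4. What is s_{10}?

-99328

Compute successive terms:
s_3 = 32, s_4 = -80, s_5 = 288, s_6 = -896, s_7 = 2944, s_8 = -9472, s_9 = 30720, s_{10} = -99328.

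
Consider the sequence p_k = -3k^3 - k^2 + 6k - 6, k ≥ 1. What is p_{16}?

-12454

p_{16} = -3·16^3 - 1·16^2 + 6·16 - 6 = -12454.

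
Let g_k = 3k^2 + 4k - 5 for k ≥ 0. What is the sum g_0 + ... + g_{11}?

1722

Over k = 0..11: Σk = 66, Σk² = 506.
Total = (3)·506 + (4)·66 + (-5)·12 = 1722.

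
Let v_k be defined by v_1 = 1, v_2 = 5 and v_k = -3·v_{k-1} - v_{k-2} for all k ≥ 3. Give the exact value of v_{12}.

Applying the relation repeatedly:
v_3 = -16; v_4 = 43; v_5 = -113; v_6 = 296; v_7 = -775; v_8 = 2029; v_9 = -5312; v_{10} = 13907; v_{11} = -36409; v_{12} = 95320.

95320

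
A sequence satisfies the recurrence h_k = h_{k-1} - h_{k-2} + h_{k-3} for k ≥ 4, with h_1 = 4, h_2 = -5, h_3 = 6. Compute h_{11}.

Compute successive terms:
h_4 = 15; h_5 = 4; h_6 = -5; h_7 = 6; h_8 = 15; h_9 = 4; h_{10} = -5; h_{11} = 6.

6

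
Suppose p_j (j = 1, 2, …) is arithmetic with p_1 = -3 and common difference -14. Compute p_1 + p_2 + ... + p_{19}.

-2451

p_j = -3 + (j - 1)·(-14).
p_{19} = -255; S = 19·(-3 + (-255))/2 = -2451.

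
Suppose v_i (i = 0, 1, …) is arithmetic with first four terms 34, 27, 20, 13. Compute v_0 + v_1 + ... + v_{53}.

Common difference d = -7.
v_i = 34 + (i - 0)·(-7).
v_{53} = -337; S = 54·(34 + (-337))/2 = -8181.

-8181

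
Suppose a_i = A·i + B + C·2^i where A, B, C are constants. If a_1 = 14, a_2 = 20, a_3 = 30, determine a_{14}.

32804

Plug in i = 1, 2, 3: A + B + 2C = 14; 2A + B + 4C = 20; 3A + B + 8C = 30.
Subtracting the first from the second: A + 2C = 6.
Subtracting the second from the third: A + 4C = 10.
Solving: C = 2, A = 2, then B = 8.
Therefore a_{14} = 28 + 8 + 2·16384 = 32804.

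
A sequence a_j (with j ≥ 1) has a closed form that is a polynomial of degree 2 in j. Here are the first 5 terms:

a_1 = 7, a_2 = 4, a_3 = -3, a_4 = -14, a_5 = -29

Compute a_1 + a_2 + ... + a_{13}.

1st diffs: -3, -7, -11, -15.
2nd diffs: -4, -4, -4 (constant).
Newton forward-difference form: a_j = 7 + (-3)·C(j-1,1) + (-4)·C(j-1,2).
Continuing: …, -48, -71, -98, -129, …, a_{13} = -293.
Summing j = 1..13 (13 terms) gives -1287.

-1287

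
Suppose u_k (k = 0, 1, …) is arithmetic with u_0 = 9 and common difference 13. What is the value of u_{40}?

529

u_k = 9 + (k - 0)·13.
u_{40} = 9 + 40·13 = 529.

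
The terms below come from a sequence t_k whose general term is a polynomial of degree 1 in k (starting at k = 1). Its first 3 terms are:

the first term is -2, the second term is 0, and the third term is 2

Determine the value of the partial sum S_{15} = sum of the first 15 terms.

180

1st diffs: 2, 2 (constant).
So t_k = 2k - 4.
Continuing: …, 4, 6, 8, 10, …, t_{15} = 26.
Summing k = 1..15 (15 terms) gives 180.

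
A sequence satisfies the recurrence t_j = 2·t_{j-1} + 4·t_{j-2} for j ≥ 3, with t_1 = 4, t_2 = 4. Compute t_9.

24064

t_3 = 24, t_4 = 64, t_5 = 224, t_6 = 704, t_7 = 2304, t_8 = 7424, t_9 = 24064.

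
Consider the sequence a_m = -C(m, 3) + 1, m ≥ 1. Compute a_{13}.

-285

C(13, 3) = 286, so a_{13} = -285.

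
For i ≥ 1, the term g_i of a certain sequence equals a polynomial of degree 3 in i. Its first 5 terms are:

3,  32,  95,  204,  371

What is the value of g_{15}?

7871

1st diffs: 29, 63, 109, 167.
2nd diffs: 34, 46, 58.
3rd diffs: 12, 12 (constant).
Newton forward-difference form: g_i = 3 + 29·C(i-1,1) + 34·C(i-1,2) + 12·C(i-1,3).
At i = 15: i-1 = 14, so g_{15} = 3 + 406 + 3094 + 4368 = 7871.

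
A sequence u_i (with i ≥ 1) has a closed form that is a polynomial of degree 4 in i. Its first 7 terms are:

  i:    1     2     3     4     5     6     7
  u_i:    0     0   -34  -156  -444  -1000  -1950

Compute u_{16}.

-60900

1st diffs: 0, -34, -122, -288, -556, -950.
2nd diffs: -34, -88, -166, -268, -394.
3rd diffs: -54, -78, -102, -126.
4th diffs: -24, -24, -24 (constant).
Newton forward-difference form: u_i = (-34)·C(i-1,2) + (-54)·C(i-1,3) + (-24)·C(i-1,4).
At i = 16: i-1 = 15, so u_{16} = -3570 - 24570 - 32760 = -60900.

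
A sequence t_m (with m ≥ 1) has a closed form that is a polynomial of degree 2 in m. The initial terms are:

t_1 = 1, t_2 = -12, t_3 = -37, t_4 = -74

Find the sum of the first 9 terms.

1st diffs: -13, -25, -37.
2nd diffs: -12, -12 (constant).
So t_m = -6m^2 + 5m + 2.
Continuing: …, -123, -184, -257, -342, …, t_9 = -439.
Summing m = 1..9 (9 terms) gives -1467.

-1467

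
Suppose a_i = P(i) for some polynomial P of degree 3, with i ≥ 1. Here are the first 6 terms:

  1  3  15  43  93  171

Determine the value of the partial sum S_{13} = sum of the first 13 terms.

7319

1st diffs: 2, 12, 28, 50, 78.
2nd diffs: 10, 16, 22, 28.
3rd diffs: 6, 6, 6 (constant).
Newton forward-difference form: a_i = 1 + 2·C(i-1,1) + 10·C(i-1,2) + 6·C(i-1,3).
Continuing: …, 283, 435, 633, 883, …, a_{13} = 2005.
Summing i = 1..13 (13 terms) gives 7319.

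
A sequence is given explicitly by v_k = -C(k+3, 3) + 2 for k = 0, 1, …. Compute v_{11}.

C(14, 3) = 364, so v_{11} = -362.

-362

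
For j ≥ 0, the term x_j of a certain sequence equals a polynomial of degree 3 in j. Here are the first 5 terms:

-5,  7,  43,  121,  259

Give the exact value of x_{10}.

1st diffs: 12, 36, 78, 138.
2nd diffs: 24, 42, 60.
3rd diffs: 18, 18 (constant).
Newton forward-difference form: x_j = -5 + 12·C(j,1) + 24·C(j,2) + 18·C(j,3).
At j = 10: j = 10, so x_{10} = -5 + 120 + 1080 + 2160 = 3355.

3355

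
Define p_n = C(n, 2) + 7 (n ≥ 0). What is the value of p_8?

C(8, 2) = 28, so p_8 = 35.

35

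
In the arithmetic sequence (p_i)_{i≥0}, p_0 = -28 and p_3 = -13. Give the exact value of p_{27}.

107

Common difference d = (-13 - (-28)) / (3 - 0) = 5.
p_i = -28 + (i - 0)·5.
p_{27} = -28 + 27·5 = 107.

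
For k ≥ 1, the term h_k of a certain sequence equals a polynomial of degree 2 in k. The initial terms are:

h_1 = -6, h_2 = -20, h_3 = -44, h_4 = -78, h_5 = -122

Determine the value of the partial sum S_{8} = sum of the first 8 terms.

-1000

1st diffs: -14, -24, -34, -44.
2nd diffs: -10, -10, -10 (constant).
Newton forward-difference form: h_k = -6 + (-14)·C(k-1,1) + (-10)·C(k-1,2).
Continuing: -176, -240, -314.
Summing k = 1..8 (8 terms) gives -1000.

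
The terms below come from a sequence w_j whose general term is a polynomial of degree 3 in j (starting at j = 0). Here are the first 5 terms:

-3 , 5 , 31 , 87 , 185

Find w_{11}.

3055

1st diffs: 8, 26, 56, 98.
2nd diffs: 18, 30, 42.
3rd diffs: 12, 12 (constant).
So w_j = 2j^3 + 3j^2 + 3j - 3.
Evaluating at j = 11 gives w_{11} = 3055.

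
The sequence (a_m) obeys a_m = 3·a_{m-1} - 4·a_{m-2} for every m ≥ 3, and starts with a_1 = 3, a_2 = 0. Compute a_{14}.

-25380

Applying the relation repeatedly:
a_3 = -12; a_4 = -36; a_5 = -60; …; a_{11} = -1020; a_{12} = -7524; a_{13} = -18492; a_{14} = -25380.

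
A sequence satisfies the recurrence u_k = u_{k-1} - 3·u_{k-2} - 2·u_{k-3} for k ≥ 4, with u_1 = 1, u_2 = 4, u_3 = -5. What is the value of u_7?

129

u_4 = -19; u_5 = -12; u_6 = 55; u_7 = 129.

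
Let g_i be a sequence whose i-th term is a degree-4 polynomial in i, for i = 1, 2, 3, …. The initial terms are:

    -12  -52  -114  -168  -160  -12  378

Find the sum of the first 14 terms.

1st diffs: -40, -62, -54, 8, 148, 390.
2nd diffs: -22, 8, 62, 140, 242.
3rd diffs: 30, 54, 78, 102.
4th diffs: 24, 24, 24 (constant).
So g_i = i^4 - 5i^3 - 6i^2 - 2i.
Continuing: …, 1136, 2412, 4380, 7238, …, g_{14} = 23492.
Summing i = 1..14 (14 terms) gives 66262.

66262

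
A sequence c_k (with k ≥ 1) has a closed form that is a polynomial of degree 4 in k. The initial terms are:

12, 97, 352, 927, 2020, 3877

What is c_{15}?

1st diffs: 85, 255, 575, 1093, 1857.
2nd diffs: 170, 320, 518, 764.
3rd diffs: 150, 198, 246.
4th diffs: 48, 48 (constant).
So c_k = 2k^4 + 5k^3 + 5k^2 + 5k - 5.
Evaluating at k = 15 gives c_{15} = 119320.

119320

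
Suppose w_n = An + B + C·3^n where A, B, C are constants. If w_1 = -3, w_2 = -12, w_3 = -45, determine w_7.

-4353

Write the equations: A + B + 3C = -3; 2A + B + 9C = -12; 3A + B + 27C = -45.
Subtracting the first from the second: A + 6C = -9.
Subtracting the second from the third: A + 18C = -33.
Solving: C = -2, A = 3, then B = 0.
Therefore w_7 = 21 + 0 + (-2)·2187 = -4353.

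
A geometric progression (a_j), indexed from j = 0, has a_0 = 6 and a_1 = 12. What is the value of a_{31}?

12884901888

Common ratio r = 2.
a_j = 6·2^(j-0).
a_{31} = 6·2^31 = 12884901888.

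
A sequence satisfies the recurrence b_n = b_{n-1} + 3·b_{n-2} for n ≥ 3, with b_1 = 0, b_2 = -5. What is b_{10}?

-2540

Compute successive terms:
b_3 = -5;  b_4 = -20;  b_5 = -35;  b_6 = -95;  b_7 = -200;  b_8 = -485;  b_9 = -1085;  b_{10} = -2540.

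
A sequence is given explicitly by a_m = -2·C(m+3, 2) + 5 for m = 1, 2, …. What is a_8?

C(11, 2) = 55, so a_8 = -105.

-105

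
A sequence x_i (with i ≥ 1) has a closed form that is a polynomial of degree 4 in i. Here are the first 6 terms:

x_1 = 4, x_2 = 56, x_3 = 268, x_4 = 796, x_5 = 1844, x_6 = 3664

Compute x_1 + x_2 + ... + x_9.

1st diffs: 52, 212, 528, 1048, 1820.
2nd diffs: 160, 316, 520, 772.
3rd diffs: 156, 204, 252.
4th diffs: 48, 48 (constant).
So x_i = 2i^4 + 6i^3 - 6i^2 - 2i + 4.
Continuing: 6556, 10868, 16996.
Summing i = 1..9 (9 terms) gives 41052.

41052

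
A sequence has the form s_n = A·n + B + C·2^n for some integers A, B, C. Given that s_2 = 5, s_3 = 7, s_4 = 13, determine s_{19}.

Write the equations: 2A + B + 4C = 5; 3A + B + 8C = 7; 4A + B + 16C = 13.
Subtracting the first from the second: A + 4C = 2.
Subtracting the second from the third: A + 8C = 6.
Solving: C = 1, A = -2, then B = 5.
Therefore s_{19} = -38 + 5 + 1·524288 = 524255.

524255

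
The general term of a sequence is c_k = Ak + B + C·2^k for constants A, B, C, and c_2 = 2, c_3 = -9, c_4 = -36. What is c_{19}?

Plug in k = 2, 3, 4: 2A + B + 4C = 2; 3A + B + 8C = -9; 4A + B + 16C = -36.
Subtracting the first from the second: A + 4C = -11.
Subtracting the second from the third: A + 8C = -27.
Solving: C = -4, A = 5, then B = 8.
So c_k = 5·k + 8 + (-4)·2^k; at k=19 this is -2097049.

-2097049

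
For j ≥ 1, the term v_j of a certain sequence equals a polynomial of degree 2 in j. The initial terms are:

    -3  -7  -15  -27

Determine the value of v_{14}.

-367

1st diffs: -4, -8, -12.
2nd diffs: -4, -4 (constant).
So v_j = -2j^2 + 2j - 3.
Evaluating at j = 14 gives v_{14} = -367.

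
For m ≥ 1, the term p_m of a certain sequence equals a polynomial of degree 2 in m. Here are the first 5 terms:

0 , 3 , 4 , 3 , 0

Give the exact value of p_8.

1st diffs: 3, 1, -1, -3.
2nd diffs: -2, -2, -2 (constant).
Newton forward-difference form: p_m = 3·C(m-1,1) + (-2)·C(m-1,2).
At m = 8: m-1 = 7, so p_8 = 21 - 42 = -21.

-21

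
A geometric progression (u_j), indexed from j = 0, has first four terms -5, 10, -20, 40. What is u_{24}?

Common ratio r = -2.
u_j = (-5)·(-2)^(j-0).
u_{24} = (-5)·(-2)^24 = -83886080.

-83886080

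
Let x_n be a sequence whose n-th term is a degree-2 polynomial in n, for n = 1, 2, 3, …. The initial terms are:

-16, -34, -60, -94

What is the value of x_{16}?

1st diffs: -18, -26, -34.
2nd diffs: -8, -8 (constant).
Newton forward-difference form: x_n = -16 + (-18)·C(n-1,1) + (-8)·C(n-1,2).
At n = 16: n-1 = 15, so x_{16} = -16 - 270 - 840 = -1126.

-1126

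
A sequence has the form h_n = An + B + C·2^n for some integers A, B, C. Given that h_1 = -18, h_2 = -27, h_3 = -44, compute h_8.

-1041

Write the equations: A + B + 2C = -18; 2A + B + 4C = -27; 3A + B + 8C = -44.
Subtracting the first from the second: A + 2C = -9.
Subtracting the second from the third: A + 4C = -17.
Solving: C = -4, A = -1, then B = -9.
So h_n = -1·n + (-9) + (-4)·2^n; at n=8 this is -1041.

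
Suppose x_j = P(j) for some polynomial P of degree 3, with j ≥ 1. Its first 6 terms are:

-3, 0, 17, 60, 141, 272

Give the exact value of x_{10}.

1st diffs: 3, 17, 43, 81, 131.
2nd diffs: 14, 26, 38, 50.
3rd diffs: 12, 12, 12 (constant).
So x_j = 2j^3 - 5j^2 + 4j - 4.
Evaluating at j = 10 gives x_{10} = 1536.

1536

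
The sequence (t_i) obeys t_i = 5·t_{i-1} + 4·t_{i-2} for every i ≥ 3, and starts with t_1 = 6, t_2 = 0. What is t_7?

22584

Compute successive terms:
t_3 = 24; t_4 = 120; t_5 = 696; t_6 = 3960; t_7 = 22584.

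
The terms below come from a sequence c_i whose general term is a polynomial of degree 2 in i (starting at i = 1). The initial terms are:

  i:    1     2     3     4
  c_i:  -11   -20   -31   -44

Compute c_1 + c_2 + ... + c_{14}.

1st diffs: -9, -11, -13.
2nd diffs: -2, -2 (constant).
Newton forward-difference form: c_i = -11 + (-9)·C(i-1,1) + (-2)·C(i-1,2).
Continuing: …, -59, -76, -95, -116, …, c_{14} = -284.
Summing i = 1..14 (14 terms) gives -1701.

-1701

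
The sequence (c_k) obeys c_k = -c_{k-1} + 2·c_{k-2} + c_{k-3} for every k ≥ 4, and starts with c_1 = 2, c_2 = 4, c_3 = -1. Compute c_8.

Applying the relation repeatedly:
c_4 = 11  c_5 = -9  c_6 = 30  c_7 = -37  c_8 = 88.

88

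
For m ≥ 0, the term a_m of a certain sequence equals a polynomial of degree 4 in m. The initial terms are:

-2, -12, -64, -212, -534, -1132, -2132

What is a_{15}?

-61892

1st diffs: -10, -52, -148, -322, -598, -1000.
2nd diffs: -42, -96, -174, -276, -402.
3rd diffs: -54, -78, -102, -126.
4th diffs: -24, -24, -24 (constant).
So a_m = -m^4 - 3m^3 - 5m^2 - m - 2.
Evaluating at m = 15 gives a_{15} = -61892.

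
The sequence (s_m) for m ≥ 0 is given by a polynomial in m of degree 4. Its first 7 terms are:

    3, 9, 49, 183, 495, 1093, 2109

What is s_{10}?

13833

1st diffs: 6, 40, 134, 312, 598, 1016.
2nd diffs: 34, 94, 178, 286, 418.
3rd diffs: 60, 84, 108, 132.
4th diffs: 24, 24, 24 (constant).
So s_m = m^4 + 4m^3 - 2m^2 + 3m + 3.
Evaluating at m = 10 gives s_{10} = 13833.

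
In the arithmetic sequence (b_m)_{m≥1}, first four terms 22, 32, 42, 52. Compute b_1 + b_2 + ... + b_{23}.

Common difference d = 10.
b_m = 22 + (m - 1)·10.
b_{23} = 242; S = 23·(22 + 242)/2 = 3036.

3036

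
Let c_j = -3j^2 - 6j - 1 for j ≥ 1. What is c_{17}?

c_{17} = -3·17^2 - 6·17 - 1 = -970.

-970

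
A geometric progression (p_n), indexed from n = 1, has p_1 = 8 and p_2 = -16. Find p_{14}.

Common ratio r = -2.
p_n = 8·(-2)^(n-1).
p_{14} = 8·(-2)^13 = -65536.

-65536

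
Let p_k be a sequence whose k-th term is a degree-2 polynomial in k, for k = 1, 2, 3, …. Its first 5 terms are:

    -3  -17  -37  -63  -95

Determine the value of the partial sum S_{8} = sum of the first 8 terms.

1st diffs: -14, -20, -26, -32.
2nd diffs: -6, -6, -6 (constant).
Newton forward-difference form: p_k = -3 + (-14)·C(k-1,1) + (-6)·C(k-1,2).
Continuing: -133, -177, -227.
Summing k = 1..8 (8 terms) gives -752.

-752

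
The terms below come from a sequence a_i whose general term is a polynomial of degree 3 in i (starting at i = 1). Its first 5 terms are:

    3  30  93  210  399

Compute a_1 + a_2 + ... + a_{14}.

33621

1st diffs: 27, 63, 117, 189.
2nd diffs: 36, 54, 72.
3rd diffs: 18, 18 (constant).
So a_i = 3i^3 + 6i - 6.
Continuing: …, 678, 1065, 1578, 2235, …, a_{14} = 8310.
Summing i = 1..14 (14 terms) gives 33621.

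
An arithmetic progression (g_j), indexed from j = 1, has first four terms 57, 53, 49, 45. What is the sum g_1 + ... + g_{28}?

84

Common difference d = -4.
g_j = 57 + (j - 1)·(-4).
g_{28} = -51; S = 28·(57 + (-51))/2 = 84.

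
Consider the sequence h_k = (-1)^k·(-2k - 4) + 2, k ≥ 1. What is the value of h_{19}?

44

(-1)^19 = -1; -2k - 4 at k=19 is -42; so h_{19} = 44.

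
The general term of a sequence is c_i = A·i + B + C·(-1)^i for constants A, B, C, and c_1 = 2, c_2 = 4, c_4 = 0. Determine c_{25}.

The three given values yield: A + B - C = 2; 2A + B + C = 4; 4A + B + C = 0.
Subtracting the first from the second: A + 2C = 2.
Subtracting the second from the third: 2A = -4.
Solving: C = 2, A = -2, then B = 6.
Hence c_{25} = -2·25 + 6 + 2·(-1) = -46.

-46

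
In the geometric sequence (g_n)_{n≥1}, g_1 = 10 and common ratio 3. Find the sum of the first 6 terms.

3640

g_n = 10·3^(n-1).
S = 10·(3^6 - 1)/(3 - 1) = 10·(729 - 1)/(2) = 3640.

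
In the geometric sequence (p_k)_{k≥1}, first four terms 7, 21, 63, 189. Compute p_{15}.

Common ratio r = 3.
p_k = 7·3^(k-1).
p_{15} = 7·3^14 = 33480783.

33480783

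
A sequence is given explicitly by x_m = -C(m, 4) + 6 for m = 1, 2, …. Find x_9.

C(9, 4) = 126, so x_9 = -120.

-120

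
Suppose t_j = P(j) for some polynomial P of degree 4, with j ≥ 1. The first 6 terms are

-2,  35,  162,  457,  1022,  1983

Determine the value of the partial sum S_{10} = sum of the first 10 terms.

1st diffs: 37, 127, 295, 565, 961.
2nd diffs: 90, 168, 270, 396.
3rd diffs: 78, 102, 126.
4th diffs: 24, 24 (constant).
Newton forward-difference form: t_j = -2 + 37·C(j-1,1) + 90·C(j-1,2) + 78·C(j-1,3) + 24·C(j-1,4).
Continuing: 3490, 5717, 8862, 13147.
Summing j = 1..10 (10 terms) gives 34873.

34873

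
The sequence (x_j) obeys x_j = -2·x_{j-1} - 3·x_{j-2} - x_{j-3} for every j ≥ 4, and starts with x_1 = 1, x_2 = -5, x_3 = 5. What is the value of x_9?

71

Step forward from the initial values:
x_4 = 4  x_5 = -18  x_6 = 19  x_7 = 12  x_8 = -63  x_9 = 71.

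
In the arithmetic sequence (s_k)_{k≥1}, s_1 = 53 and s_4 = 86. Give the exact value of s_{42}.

Common difference d = (86 - 53) / (4 - 1) = 11.
s_k = 53 + (k - 1)·11.
s_{42} = 53 + 41·11 = 504.

504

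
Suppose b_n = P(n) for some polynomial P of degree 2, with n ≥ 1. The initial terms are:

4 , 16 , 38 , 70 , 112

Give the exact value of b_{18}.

1568

1st diffs: 12, 22, 32, 42.
2nd diffs: 10, 10, 10 (constant).
So b_n = 5n^2 - 3n + 2.
Evaluating at n = 18 gives b_{18} = 1568.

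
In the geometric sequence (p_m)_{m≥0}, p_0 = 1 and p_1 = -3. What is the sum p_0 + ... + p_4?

Common ratio r = -3.
p_m = 1·(-3)^(m-0).
S = 1·((-3)^5 - 1)/(-3 - 1) = 1·(-243 - 1)/(-4) = 61.

61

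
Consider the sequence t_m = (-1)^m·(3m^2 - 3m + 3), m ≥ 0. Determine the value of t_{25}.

(-1)^25 = -1; 3m^2 - 3m + 3 at m=25 is 1803; so t_{25} = -1803.

-1803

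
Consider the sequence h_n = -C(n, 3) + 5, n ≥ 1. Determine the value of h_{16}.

C(16, 3) = 560, so h_{16} = -555.

-555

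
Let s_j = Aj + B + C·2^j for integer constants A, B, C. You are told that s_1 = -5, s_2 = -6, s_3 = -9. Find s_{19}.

-524273

Write the equations: A + B + 2C = -5; 2A + B + 4C = -6; 3A + B + 8C = -9.
Subtracting the first from the second: A + 2C = -1.
Subtracting the second from the third: A + 4C = -3.
Solving: C = -1, A = 1, then B = -4.
So s_j = 1·j + (-4) + (-1)·2^j; at j=19 this is -524273.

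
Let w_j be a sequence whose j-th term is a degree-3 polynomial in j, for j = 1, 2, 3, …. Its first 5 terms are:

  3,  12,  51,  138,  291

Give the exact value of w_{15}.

1st diffs: 9, 39, 87, 153.
2nd diffs: 30, 48, 66.
3rd diffs: 18, 18 (constant).
Newton forward-difference form: w_j = 3 + 9·C(j-1,1) + 30·C(j-1,2) + 18·C(j-1,3).
At j = 15: j-1 = 14, so w_{15} = 3 + 126 + 2730 + 6552 = 9411.

9411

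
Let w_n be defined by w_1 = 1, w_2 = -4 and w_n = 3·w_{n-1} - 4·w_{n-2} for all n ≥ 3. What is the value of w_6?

32

Iterate the recurrence:
w_3 = -16; w_4 = -32; w_5 = -32; w_6 = 32.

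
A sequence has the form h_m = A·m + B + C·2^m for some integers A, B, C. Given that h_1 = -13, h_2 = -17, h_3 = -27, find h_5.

Write the equations: A + B + 2C = -13; 2A + B + 4C = -17; 3A + B + 8C = -27.
Subtracting the first from the second: A + 2C = -4.
Subtracting the second from the third: A + 4C = -10.
Solving: C = -3, A = 2, then B = -9.
Therefore h_5 = 10 + (-9) + (-3)·32 = -95.

-95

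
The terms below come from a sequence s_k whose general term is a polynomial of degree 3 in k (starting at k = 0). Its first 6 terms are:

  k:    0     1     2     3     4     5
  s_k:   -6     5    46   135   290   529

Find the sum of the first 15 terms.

1st diffs: 11, 41, 89, 155, 239.
2nd diffs: 30, 48, 66, 84.
3rd diffs: 18, 18, 18 (constant).
Newton forward-difference form: s_k = -6 + 11·C(k,1) + 30·C(k,2) + 18·C(k,3).
Continuing: …, 870, 1331, 1930, 2685, …, s_{14} = 9430.
Summing k = 0..14 (15 terms) gives 39285.

39285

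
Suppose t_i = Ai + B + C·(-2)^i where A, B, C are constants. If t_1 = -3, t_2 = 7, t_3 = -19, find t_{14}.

32743

At i = 1, 2, 3: A + B - 2C = -3; 2A + B + 4C = 7; 3A + B - 8C = -19.
Subtracting the first from the second: A + 6C = 10.
Subtracting the second from the third: A - 12C = -26.
Solving: C = 2, A = -2, then B = 3.
Hence t_{14} = -2·14 + 3 + 2·16384 = 32743.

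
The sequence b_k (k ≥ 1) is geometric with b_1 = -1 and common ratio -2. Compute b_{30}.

536870912

b_k = (-1)·(-2)^(k-1).
b_{30} = (-1)·(-2)^29 = 536870912.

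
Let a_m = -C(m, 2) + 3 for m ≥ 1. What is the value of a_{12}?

-63

C(12, 2) = 66, so a_{12} = -63.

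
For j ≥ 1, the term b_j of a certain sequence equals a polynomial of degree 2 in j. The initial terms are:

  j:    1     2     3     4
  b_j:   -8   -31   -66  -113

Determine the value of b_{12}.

1st diffs: -23, -35, -47.
2nd diffs: -12, -12 (constant).
So b_j = -6j^2 - 5j + 3.
Evaluating at j = 12 gives b_{12} = -921.

-921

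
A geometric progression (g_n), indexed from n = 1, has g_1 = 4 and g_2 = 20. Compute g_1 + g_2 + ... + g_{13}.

Common ratio r = 5.
g_n = 4·5^(n-1).
S = 4·(5^13 - 1)/(5 - 1) = 4·(1220703125 - 1)/(4) = 1220703124.

1220703124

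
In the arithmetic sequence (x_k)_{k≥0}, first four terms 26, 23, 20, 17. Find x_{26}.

Common difference d = -3.
x_k = 26 + (k - 0)·(-3).
x_{26} = 26 + 26·(-3) = -52.

-52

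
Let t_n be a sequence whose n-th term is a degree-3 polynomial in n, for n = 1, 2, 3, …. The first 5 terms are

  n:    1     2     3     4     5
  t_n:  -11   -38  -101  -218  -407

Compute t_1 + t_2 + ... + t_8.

-4120

1st diffs: -27, -63, -117, -189.
2nd diffs: -36, -54, -72.
3rd diffs: -18, -18 (constant).
Newton forward-difference form: t_n = -11 + (-27)·C(n-1,1) + (-36)·C(n-1,2) + (-18)·C(n-1,3).
Continuing: -686, -1073, -1586.
Summing n = 1..8 (8 terms) gives -4120.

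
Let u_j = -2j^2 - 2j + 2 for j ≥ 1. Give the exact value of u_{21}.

-922

u_{21} = -2·21^2 - 2·21 + 2 = -922.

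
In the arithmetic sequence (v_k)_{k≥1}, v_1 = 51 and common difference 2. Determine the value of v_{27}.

v_k = 51 + (k - 1)·2.
v_{27} = 51 + 26·2 = 103.

103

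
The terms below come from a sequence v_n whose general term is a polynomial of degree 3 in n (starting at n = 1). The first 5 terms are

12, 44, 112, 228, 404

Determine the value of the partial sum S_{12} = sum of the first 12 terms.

1st diffs: 32, 68, 116, 176.
2nd diffs: 36, 48, 60.
3rd diffs: 12, 12 (constant).
Newton forward-difference form: v_n = 12 + 32·C(n-1,1) + 36·C(n-1,2) + 12·C(n-1,3).
Continuing: …, 652, 984, 1412, 1948, …, v_{12} = 4324.
Summing n = 1..12 (12 terms) gives 16116.

16116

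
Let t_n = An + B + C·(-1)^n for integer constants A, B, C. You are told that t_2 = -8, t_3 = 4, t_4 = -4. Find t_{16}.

At n = 2, 3, 4: 2A + B + C = -8; 3A + B - C = 4; 4A + B + C = -4.
Subtracting the first from the second: A - 2C = 12.
Subtracting the second from the third: A + 2C = -8.
Solving: C = -5, A = 2, then B = -7.
Hence t_{16} = 2·16 + (-7) + (-5)·1 = 20.

20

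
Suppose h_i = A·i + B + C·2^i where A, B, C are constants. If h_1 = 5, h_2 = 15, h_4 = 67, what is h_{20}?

4194339

The three given values yield: A + B + 2C = 5; 2A + B + 4C = 15; 4A + B + 16C = 67.
Subtracting the first from the second: A + 2C = 10.
Subtracting the second from the third: 2A + 12C = 52.
Solving: C = 4, A = 2, then B = -5.
Hence h_{20} = 2·20 + (-5) + 4·1048576 = 4194339.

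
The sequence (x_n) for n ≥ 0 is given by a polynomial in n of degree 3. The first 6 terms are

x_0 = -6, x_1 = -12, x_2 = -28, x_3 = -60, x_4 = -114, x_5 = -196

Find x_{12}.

1st diffs: -6, -16, -32, -54, -82.
2nd diffs: -10, -16, -22, -28.
3rd diffs: -6, -6, -6 (constant).
So x_n = -n^3 - 2n^2 - 3n - 6.
Evaluating at n = 12 gives x_{12} = -2058.

-2058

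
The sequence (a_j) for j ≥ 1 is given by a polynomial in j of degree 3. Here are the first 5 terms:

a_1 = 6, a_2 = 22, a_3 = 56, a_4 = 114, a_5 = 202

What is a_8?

1st diffs: 16, 34, 58, 88.
2nd diffs: 18, 24, 30.
3rd diffs: 6, 6 (constant).
So a_j = j^3 + 3j^2 + 2.
Evaluating at j = 8 gives a_8 = 706.

706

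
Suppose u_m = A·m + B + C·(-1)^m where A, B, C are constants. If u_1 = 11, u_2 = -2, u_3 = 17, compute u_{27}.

89

The three given values yield: A + B - C = 11; 2A + B + C = -2; 3A + B - C = 17.
Subtracting the first from the second: A + 2C = -13.
Subtracting the second from the third: A - 2C = 19.
Solving: C = -8, A = 3, then B = 0.
Therefore u_{27} = 81 + 0 + (-8)·(-1) = 89.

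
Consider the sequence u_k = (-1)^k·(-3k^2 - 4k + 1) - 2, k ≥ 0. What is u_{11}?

(-1)^11 = -1; -3k^2 - 4k + 1 at k=11 is -406; so u_{11} = 404.

404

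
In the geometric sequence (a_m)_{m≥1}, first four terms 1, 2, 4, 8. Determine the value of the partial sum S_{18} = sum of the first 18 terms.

Common ratio r = 2.
a_m = 1·2^(m-1).
S = 1·(2^18 - 1)/(2 - 1) = 1·(262144 - 1)/(1) = 262143.

262143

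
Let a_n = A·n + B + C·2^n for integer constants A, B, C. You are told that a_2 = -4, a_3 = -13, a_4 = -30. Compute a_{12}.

Plug in n = 2, 3, 4: 2A + B + 4C = -4; 3A + B + 8C = -13; 4A + B + 16C = -30.
Subtracting the first from the second: A + 4C = -9.
Subtracting the second from the third: A + 8C = -17.
Solving: C = -2, A = -1, then B = 6.
Therefore a_{12} = -12 + 6 + (-2)·4096 = -8198.

-8198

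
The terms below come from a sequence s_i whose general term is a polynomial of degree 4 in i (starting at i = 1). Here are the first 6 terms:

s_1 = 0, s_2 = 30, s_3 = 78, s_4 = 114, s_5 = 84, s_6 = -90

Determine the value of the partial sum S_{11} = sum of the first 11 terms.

-16368

1st diffs: 30, 48, 36, -30, -174.
2nd diffs: 18, -12, -66, -144.
3rd diffs: -30, -54, -78.
4th diffs: -24, -24 (constant).
Newton forward-difference form: s_i = 30·C(i-1,1) + 18·C(i-1,2) + (-30)·C(i-1,3) + (-24)·C(i-1,4).
Continuing: …, -510, -1302, -2616, -4626, …, s_{11} = -7530.
Summing i = 1..11 (11 terms) gives -16368.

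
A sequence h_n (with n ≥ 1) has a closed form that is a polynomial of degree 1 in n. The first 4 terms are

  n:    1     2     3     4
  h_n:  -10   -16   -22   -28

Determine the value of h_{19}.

-118

1st diffs: -6, -6, -6 (constant).
So h_n = -6n - 4.
Evaluating at n = 19 gives h_{19} = -118.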